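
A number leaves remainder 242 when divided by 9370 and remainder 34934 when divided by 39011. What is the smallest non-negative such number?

338182282

Write x = 242 + 9370·k. Then 9370·k ≡ 34934 − 242 ≡ 34692 (mod 39011).
Need 9370⁻¹ mod 39011. Extended Euclid on (39011, 9370):
39011 = 4*9370 + 1531
9370 = 6*1531 + 184
1531 = 8*184 + 59
184 = 3*59 + 7
59 = 8*7 + 3
7 = 2*3 + 1
3 = 3*1 + 0
Back-substitute:
1 = 7 − 2·3
1 = −2·59 + 17·7
1 = 17·184 − 53·59
1 = −53·1531 + 441·184
1 = 441·9370 − 2699·1531
1 = −2699·39011 + 11237·9370
9370⁻¹ ≡ 11237 (mod 39011), so k ≡ 11237·34692 ≡ 36092 (mod 39011).
x = 242 + 9370·36092 = 338182282.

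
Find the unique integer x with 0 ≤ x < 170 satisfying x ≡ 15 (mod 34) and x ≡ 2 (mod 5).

Write x = 15 + 34·k. Then 34·k ≡ 2 − 15 ≡ 2 (mod 5).
Need 34⁻¹ mod 5. Extended Euclid on (5, 4):
5 = 1·4 + 1
4 = 4·1 + 0
Back-substitute:
1 = 5 − 4
34⁻¹ ≡ 4 (mod 5), so k ≡ 4·2 ≡ 3 (mod 5).
x = 15 + 34·3 = 117.

117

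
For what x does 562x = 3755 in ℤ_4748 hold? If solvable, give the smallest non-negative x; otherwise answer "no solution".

no solution

gcd(562, 4748):
4748 = 8×562 + 252
562 = 2×252 + 58
252 = 4×58 + 20
58 = 2×20 + 18
20 = 1×18 + 2
18 = 9×2 + 0
gcd = 2, but 2 ∤ 3755, so the congruence has no solution.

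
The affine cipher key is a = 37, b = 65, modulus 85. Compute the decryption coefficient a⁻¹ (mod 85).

gcd(85, 37) by repeated division:
85 = 2·37 + 11
37 = 3·11 + 4
11 = 2·4 + 3
4 = 1·3 + 1
3 = 3·1 + 0
gcd = 1, so the inverse exists. Back-substitute:
1 = 4 − 3
1 = −11 + 3·4
1 = 3·37 − 10·11
1 = −10·85 + 23·37
So 37·23 ≡ 1 (mod 85).

23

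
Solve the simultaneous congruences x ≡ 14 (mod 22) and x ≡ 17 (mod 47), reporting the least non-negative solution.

Write x = 14 + 22·k. Then 22·k ≡ 17 − 14 ≡ 3 (mod 47).
Need 22⁻¹ mod 47. Extended Euclid on (47, 22):
47 = 2×22 + 3
22 = 7×3 + 1
3 = 3×1 + 0
Back-substitute:
1 = 22 − 7·3
1 = −7·47 + 15·22
22⁻¹ ≡ 15 (mod 47), so k ≡ 15·3 ≡ 45 (mod 47).
x = 14 + 22·45 = 1004.

1004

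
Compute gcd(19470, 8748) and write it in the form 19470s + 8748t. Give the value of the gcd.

6

Euclidean algorithm:
19470 = 2·8748 + 1974
8748 = 4·1974 + 852
1974 = 2·852 + 270
852 = 3·270 + 42
270 = 6·42 + 18
42 = 2·18 + 6
18 = 3·6 + 0
gcd(19470, 8748) = 6.
Express as a combination:
6 = 42 − 2·18
6 = −2·270 + 13·42
6 = 13·852 − 41·270
6 = −41·1974 + 95·852
6 = 95·8748 − 421·1974
6 = −421·19470 + 937·8748
So 6 = (-421)·19470 + (937)·8748.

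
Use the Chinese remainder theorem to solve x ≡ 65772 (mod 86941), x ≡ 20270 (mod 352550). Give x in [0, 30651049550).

7714166820

Write x = 65772 + 86941·k. Then 86941·k ≡ 20270 − 65772 ≡ 307048 (mod 352550).
Need 86941⁻¹ mod 352550. Extended Euclid on (352550, 86941):
352550 = 4×86941 + 4786
86941 = 18×4786 + 793
4786 = 6×793 + 28
793 = 28×28 + 9
28 = 3×9 + 1
9 = 9×1 + 0
Back-substitute:
1 = 28 − 3·9
1 = −3·793 + 85·28
1 = 85·4786 − 513·793
1 = −513·86941 + 9319·4786
1 = 9319·352550 − 37789·86941
86941⁻¹ ≡ 314761 (mod 352550), so k ≡ 314761·307048 ≡ 88728 (mod 352550).
x = 65772 + 86941·88728 = 7714166820.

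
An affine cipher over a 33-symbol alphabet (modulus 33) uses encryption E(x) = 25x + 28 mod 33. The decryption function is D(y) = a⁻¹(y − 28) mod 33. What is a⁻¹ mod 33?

Extended Euclidean algorithm:
33 = 1·25 + 8
25 = 3·8 + 1
8 = 8·1 + 0
gcd = 1, so the inverse exists. Back-substitute:
1 = 25 − 3·8
1 = −3·33 + 4·25
So 25·4 ≡ 1 (mod 33).

4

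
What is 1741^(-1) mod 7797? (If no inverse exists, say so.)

gcd(7797, 1741) by repeated division:
7797 = 4*1741 + 833
1741 = 2*833 + 75
833 = 11*75 + 8
75 = 9*8 + 3
8 = 2*3 + 2
3 = 1*2 + 1
2 = 2*1 + 0
Since gcd(1741, 7797) = 1, back-substitute to write 1 as a combination:
1 = 3 − 2
1 = −8 + 3·3
1 = 3·75 − 28·8
1 = −28·833 + 311·75
1 = 311·1741 − 650·833
1 = −650·7797 + 2911·1741
So 1741·2911 ≡ 1 (mod 7797).

2911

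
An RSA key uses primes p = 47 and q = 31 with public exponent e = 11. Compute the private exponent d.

251

φ(n) = (p−1)(q−1) = 46·30 = 1380.
Need d with 11·d ≡ 1 (mod 1380). Apply the extended Euclidean algorithm:
1380 = 125×11 + 5
11 = 2×5 + 1
5 = 5×1 + 0
Back-substitute:
1 = 11 − 2·5
1 = −2·1380 + 251·11
So 11·251 ≡ 1 (mod 1380), hence d = 251.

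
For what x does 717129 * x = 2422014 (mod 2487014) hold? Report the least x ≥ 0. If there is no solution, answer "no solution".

First find gcd(717129, 2487014):
2487014 = 3*717129 + 335627
717129 = 2*335627 + 45875
335627 = 7*45875 + 14502
45875 = 3*14502 + 2369
14502 = 6*2369 + 288
2369 = 8*288 + 65
288 = 4*65 + 28
65 = 2*28 + 9
28 = 3*9 + 1
9 = 9*1 + 0
gcd = 1, so a unique solution mod 2487014 exists.
Back-substitute for the Bézout coefficients:
1 = 28 − 3·9
1 = −3·65 + 7·28
1 = 7·288 − 31·65
1 = −31·2369 + 255·288
1 = 255·14502 − 1561·2369
1 = −1561·45875 + 4938·14502
1 = 4938·335627 − 36127·45875
1 = −36127·717129 + 77192·335627
1 = 77192·2487014 − 267703·717129
So 717129·(-267703) ≡ 1 (mod 2487014), giving 717129⁻¹ ≡ 2219311.
x ≡ 717129⁻¹·2422014 ≡ 2219311·2422014 ≡ 1545056 (mod 2487014).

1545056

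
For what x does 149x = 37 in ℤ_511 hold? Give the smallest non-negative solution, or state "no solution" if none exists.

First find gcd(149, 511):
511 = 3*149 + 64
149 = 2*64 + 21
64 = 3*21 + 1
21 = 21*1 + 0
gcd = 1, so a unique solution mod 511 exists.
Back-substitute for the Bézout coefficients:
1 = 64 − 3·21
1 = −3·149 + 7·64
1 = 7·511 − 24·149
So 149·(-24) ≡ 1 (mod 511), giving 149⁻¹ ≡ 487.
x ≡ 149⁻¹·37 ≡ 487·37 ≡ 134 (mod 511).

134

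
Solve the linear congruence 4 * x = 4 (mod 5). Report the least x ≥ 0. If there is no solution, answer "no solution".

1

First find gcd(4, 5):
5 = 1×4 + 1
4 = 4×1 + 0
gcd = 1, so a unique solution mod 5 exists.
Back-substitute for the Bézout coefficients:
1 = 5 − 4
So 4·(-1) ≡ 1 (mod 5), giving 4⁻¹ ≡ 4.
x ≡ 4⁻¹·4 ≡ 4·4 ≡ 1 (mod 5).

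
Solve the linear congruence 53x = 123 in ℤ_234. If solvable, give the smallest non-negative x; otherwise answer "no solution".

First find gcd(53, 234):
234 = 4×53 + 22
53 = 2×22 + 9
22 = 2×9 + 4
9 = 2×4 + 1
4 = 4×1 + 0
gcd = 1, so a unique solution mod 234 exists.
Back-substitute for the Bézout coefficients:
1 = 9 − 2·4
1 = −2·22 + 5·9
1 = 5·53 − 12·22
1 = −12·234 + 53·53
So 53·(53) ≡ 1 (mod 234), giving 53⁻¹ ≡ 53.
x ≡ 53⁻¹·123 ≡ 53·123 ≡ 201 (mod 234).

201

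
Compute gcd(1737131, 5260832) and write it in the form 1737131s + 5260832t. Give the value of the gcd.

Repeated division:
5260832 = 3·1737131 + 49439
1737131 = 35·49439 + 6766
49439 = 7·6766 + 2077
6766 = 3·2077 + 535
2077 = 3·535 + 472
535 = 1·472 + 63
472 = 7·63 + 31
63 = 2·31 + 1
31 = 31·1 + 0
gcd(1737131, 5260832) = 1.
Working backward:
1 = 63 − 2·31
1 = −2·472 + 15·63
1 = 15·535 − 17·472
1 = −17·2077 + 66·535
1 = 66·6766 − 215·2077
1 = −215·49439 + 1571·6766
1 = 1571·1737131 − 55200·49439
1 = −55200·5260832 + 167171·1737131
So 1 = (-55200)·5260832 + (167171)·1737131.

1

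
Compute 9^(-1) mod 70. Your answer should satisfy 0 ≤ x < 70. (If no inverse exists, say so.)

39

Extended Euclidean algorithm:
70 = 7*9 + 7
9 = 1*7 + 2
7 = 3*2 + 1
2 = 2*1 + 0
The gcd is 1. Working backward:
1 = 7 − 3·2
1 = −3·9 + 4·7
1 = 4·70 − 31·9
Hence 9⁻¹ ≡ -31 ≡ 39 (mod 70).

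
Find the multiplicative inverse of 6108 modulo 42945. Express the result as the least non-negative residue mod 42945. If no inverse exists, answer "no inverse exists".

Compute gcd(6108, 42945):
42945 = 7×6108 + 189
6108 = 32×189 + 60
189 = 3×60 + 9
60 = 6×9 + 6
9 = 1×6 + 3
6 = 2×3 + 0
The gcd is 3, not 1, hence no inverse exists.

no inverse exists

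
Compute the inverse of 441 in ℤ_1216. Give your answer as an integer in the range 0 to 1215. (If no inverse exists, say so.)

841

Run Euclid on (1216, 441):
1216 = 2×441 + 334
441 = 1×334 + 107
334 = 3×107 + 13
107 = 8×13 + 3
13 = 4×3 + 1
3 = 3×1 + 0
The gcd is 1. Working backward:
1 = 13 − 4·3
1 = −4·107 + 33·13
1 = 33·334 − 103·107
1 = −103·441 + 136·334
1 = 136·1216 − 375·441
Hence 441⁻¹ ≡ -375 ≡ 841 (mod 1216).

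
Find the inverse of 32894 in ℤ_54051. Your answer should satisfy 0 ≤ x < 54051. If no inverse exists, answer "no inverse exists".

Extended Euclidean algorithm:
54051 = 1*32894 + 21157
32894 = 1*21157 + 11737
21157 = 1*11737 + 9420
11737 = 1*9420 + 2317
9420 = 4*2317 + 152
2317 = 15*152 + 37
152 = 4*37 + 4
37 = 9*4 + 1
4 = 4*1 + 0
The gcd is 1. Working backward:
1 = 37 − 9·4
1 = −9·152 + 37·37
1 = 37·2317 − 564·152
1 = −564·9420 + 2293·2317
1 = 2293·11737 − 2857·9420
1 = −2857·21157 + 5150·11737
1 = 5150·32894 − 8007·21157
1 = −8007·54051 + 13157·32894
So 32894·13157 ≡ 1 (mod 54051).

13157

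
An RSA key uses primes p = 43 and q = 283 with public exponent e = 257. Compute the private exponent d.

φ(n) = (p−1)(q−1) = 42·282 = 11844.
Need d with 257·d ≡ 1 (mod 11844). Apply the extended Euclidean algorithm:
11844 = 46·257 + 22
257 = 11·22 + 15
22 = 1·15 + 7
15 = 2·7 + 1
7 = 7·1 + 0
Back-substitute:
1 = 15 − 2·7
1 = −2·22 + 3·15
1 = 3·257 − 35·22
1 = −35·11844 + 1613·257
So 257·1613 ≡ 1 (mod 11844), hence d = 1613.

1613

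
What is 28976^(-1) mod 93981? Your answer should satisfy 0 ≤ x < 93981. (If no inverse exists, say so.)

52034

Run Euclid on (93981, 28976):
93981 = 3*28976 + 7053
28976 = 4*7053 + 764
7053 = 9*764 + 177
764 = 4*177 + 56
177 = 3*56 + 9
56 = 6*9 + 2
9 = 4*2 + 1
2 = 2*1 + 0
Since gcd(28976, 93981) = 1, back-substitute to write 1 as a combination:
1 = 9 − 4·2
1 = −4·56 + 25·9
1 = 25·177 − 79·56
1 = −79·764 + 341·177
1 = 341·7053 − 3148·764
1 = −3148·28976 + 12933·7053
1 = 12933·93981 − 41947·28976
Hence 28976⁻¹ ≡ -41947 ≡ 52034 (mod 93981).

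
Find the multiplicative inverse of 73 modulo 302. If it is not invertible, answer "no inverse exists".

211

Apply the Euclidean algorithm to 302 and 73:
302 = 4×73 + 10
73 = 7×10 + 3
10 = 3×3 + 1
3 = 3×1 + 0
The gcd is 1. Working backward:
1 = 10 − 3·3
1 = −3·73 + 22·10
1 = 22·302 − 91·73
Hence 73⁻¹ ≡ -91 ≡ 211 (mod 302).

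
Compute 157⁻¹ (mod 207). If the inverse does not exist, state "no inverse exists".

178

gcd(207, 157) by repeated division:
207 = 1·157 + 50
157 = 3·50 + 7
50 = 7·7 + 1
7 = 7·1 + 0
The gcd is 1. Working backward:
1 = 50 − 7·7
1 = −7·157 + 22·50
1 = 22·207 − 29·157
Hence 157⁻¹ ≡ -29 ≡ 178 (mod 207).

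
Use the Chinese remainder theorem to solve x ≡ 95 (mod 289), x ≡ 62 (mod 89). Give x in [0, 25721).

12522

Write x = 95 + 289·k. Then 289·k ≡ 62 − 95 ≡ 56 (mod 89).
Need 289⁻¹ mod 89. Extended Euclid on (89, 22):
89 = 4×22 + 1
22 = 22×1 + 0
Back-substitute:
1 = 89 − 4·22
289⁻¹ ≡ 85 (mod 89), so k ≡ 85·56 ≡ 43 (mod 89).
x = 95 + 289·43 = 12522.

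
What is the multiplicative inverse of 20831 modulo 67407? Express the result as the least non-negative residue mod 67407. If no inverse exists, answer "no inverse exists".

16694

Run Euclid on (67407, 20831):
67407 = 3×20831 + 4914
20831 = 4×4914 + 1175
4914 = 4×1175 + 214
1175 = 5×214 + 105
214 = 2×105 + 4
105 = 26×4 + 1
4 = 4×1 + 0
gcd = 1, so the inverse exists. Back-substitute:
1 = 105 − 26·4
1 = −26·214 + 53·105
1 = 53·1175 − 291·214
1 = −291·4914 + 1217·1175
1 = 1217·20831 − 5159·4914
1 = −5159·67407 + 16694·20831
So 20831·16694 ≡ 1 (mod 67407).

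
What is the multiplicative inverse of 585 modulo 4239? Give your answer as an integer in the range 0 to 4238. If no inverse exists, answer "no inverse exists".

no inverse exists

Compute gcd(585, 4239):
4239 = 7·585 + 144
585 = 4·144 + 9
144 = 16·9 + 0
gcd(585, 4239) = 9 ≠ 1, so 585 has no multiplicative inverse modulo 4239.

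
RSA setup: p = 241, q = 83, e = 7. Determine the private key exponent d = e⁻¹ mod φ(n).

φ(n) = (p−1)(q−1) = 240·82 = 19680.
Need d with 7·d ≡ 1 (mod 19680). Apply the extended Euclidean algorithm:
19680 = 2811×7 + 3
7 = 2×3 + 1
3 = 3×1 + 0
Back-substitute:
1 = 7 − 2·3
1 = −2·19680 + 5623·7
So 7·5623 ≡ 1 (mod 19680), hence d = 5623.

5623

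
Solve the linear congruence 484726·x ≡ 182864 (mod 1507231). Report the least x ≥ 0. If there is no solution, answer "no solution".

First find gcd(484726, 1507231):
1507231 = 3×484726 + 53053
484726 = 9×53053 + 7249
53053 = 7×7249 + 2310
7249 = 3×2310 + 319
2310 = 7×319 + 77
319 = 4×77 + 11
77 = 7×11 + 0
gcd = 11 and 11 | 182864, so solutions exist. Divide through by 11: 44066x ≡ 16624 (mod 137021).
Now find 44066⁻¹ mod 137021:
137021 = 3×44066 + 4823
44066 = 9×4823 + 659
4823 = 7×659 + 210
659 = 3×210 + 29
210 = 7×29 + 7
29 = 4×7 + 1
7 = 7×1 + 0
Back-substitute:
1 = 29 − 4·7
1 = −4·210 + 29·29
1 = 29·659 − 91·210
1 = −91·4823 + 666·659
1 = 666·44066 − 6085·4823
1 = −6085·137021 + 18921·44066
So 44066⁻¹ ≡ 18921 (mod 137021).
Then x ≡ 18921·16624 ≡ 79509 (mod 137021); the smallest non-negative solution is x = 79509.

79509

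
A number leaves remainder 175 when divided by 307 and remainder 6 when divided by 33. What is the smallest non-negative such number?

8157

Write x = 175 + 307·k. Then 307·k ≡ 6 − 175 ≡ 29 (mod 33).
Need 307⁻¹ mod 33. Extended Euclid on (33, 10):
33 = 3·10 + 3
10 = 3·3 + 1
3 = 3·1 + 0
Back-substitute:
1 = 10 − 3·3
1 = −3·33 + 10·10
307⁻¹ ≡ 10 (mod 33), so k ≡ 10·29 ≡ 26 (mod 33).
x = 175 + 307·26 = 8157.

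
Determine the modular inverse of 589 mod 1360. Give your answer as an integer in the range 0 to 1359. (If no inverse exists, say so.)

Run Euclid on (1360, 589):
1360 = 2×589 + 182
589 = 3×182 + 43
182 = 4×43 + 10
43 = 4×10 + 3
10 = 3×3 + 1
3 = 3×1 + 0
Since gcd(589, 1360) = 1, back-substitute to write 1 as a combination:
1 = 10 − 3·3
1 = −3·43 + 13·10
1 = 13·182 − 55·43
1 = −55·589 + 178·182
1 = 178·1360 − 411·589
So 589·(-411) ≡ 1 (mod 1360), and -411 ≡ 949 (mod 1360).

949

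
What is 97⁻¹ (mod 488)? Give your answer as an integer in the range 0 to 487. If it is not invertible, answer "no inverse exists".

161

Extended Euclidean algorithm:
488 = 5×97 + 3
97 = 32×3 + 1
3 = 3×1 + 0
gcd = 1, so the inverse exists. Back-substitute:
1 = 97 − 32·3
1 = −32·488 + 161·97
So 97·161 ≡ 1 (mod 488).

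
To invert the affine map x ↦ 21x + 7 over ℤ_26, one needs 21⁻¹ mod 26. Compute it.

Run Euclid on (26, 21):
26 = 1*21 + 5
21 = 4*5 + 1
5 = 5*1 + 0
gcd = 1, so the inverse exists. Back-substitute:
1 = 21 − 4·5
1 = −4·26 + 5·21
So 21·5 ≡ 1 (mod 26).

5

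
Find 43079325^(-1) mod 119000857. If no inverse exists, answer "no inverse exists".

Apply the Euclidean algorithm to 119000857 and 43079325:
119000857 = 2*43079325 + 32842207
43079325 = 1*32842207 + 10237118
32842207 = 3*10237118 + 2130853
10237118 = 4*2130853 + 1713706
2130853 = 1*1713706 + 417147
1713706 = 4*417147 + 45118
417147 = 9*45118 + 11085
45118 = 4*11085 + 778
11085 = 14*778 + 193
778 = 4*193 + 6
193 = 32*6 + 1
6 = 6*1 + 0
Since gcd(43079325, 119000857) = 1, back-substitute to write 1 as a combination:
1 = 193 − 32·6
1 = −32·778 + 129·193
1 = 129·11085 − 1838·778
1 = −1838·45118 + 7481·11085
1 = 7481·417147 − 69167·45118
1 = −69167·1713706 + 284149·417147
1 = 284149·2130853 − 353316·1713706
1 = −353316·10237118 + 1697413·2130853
1 = 1697413·32842207 − 5445555·10237118
1 = −5445555·43079325 + 7142968·32842207
1 = 7142968·119000857 − 19731491·43079325
Thus 43079325·(-19731491) ≡ 1 (mod 119000857); reducing, -19731491 mod 119000857 = 99269366.

99269366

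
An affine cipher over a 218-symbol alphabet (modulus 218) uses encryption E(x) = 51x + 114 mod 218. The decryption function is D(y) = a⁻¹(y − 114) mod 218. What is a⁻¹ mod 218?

Run Euclid on (218, 51):
218 = 4*51 + 14
51 = 3*14 + 9
14 = 1*9 + 5
9 = 1*5 + 4
5 = 1*4 + 1
4 = 4*1 + 0
Since gcd(51, 218) = 1, back-substitute to write 1 as a combination:
1 = 5 − 4
1 = −9 + 2·5
1 = 2·14 − 3·9
1 = −3·51 + 11·14
1 = 11·218 − 47·51
Hence 51⁻¹ ≡ -47 ≡ 171 (mod 218).

171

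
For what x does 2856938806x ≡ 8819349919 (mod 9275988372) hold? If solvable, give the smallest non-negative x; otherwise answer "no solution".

no solution

gcd(2856938806, 9275988372):
9275988372 = 3·2856938806 + 705171954
2856938806 = 4·705171954 + 36250990
705171954 = 19·36250990 + 16403144
36250990 = 2·16403144 + 3444702
16403144 = 4·3444702 + 2624336
3444702 = 1·2624336 + 820366
2624336 = 3·820366 + 163238
820366 = 5·163238 + 4176
163238 = 39·4176 + 374
4176 = 11·374 + 62
374 = 6·62 + 2
62 = 31·2 + 0
gcd = 2, but 2 ∤ 8819349919, so the congruence has no solution.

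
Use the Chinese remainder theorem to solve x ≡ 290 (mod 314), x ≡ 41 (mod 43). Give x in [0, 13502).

1546

Write x = 290 + 314·k. Then 314·k ≡ 41 − 290 ≡ 9 (mod 43).
Need 314⁻¹ mod 43. Extended Euclid on (43, 13):
43 = 3·13 + 4
13 = 3·4 + 1
4 = 4·1 + 0
Back-substitute:
1 = 13 − 3·4
1 = −3·43 + 10·13
314⁻¹ ≡ 10 (mod 43), so k ≡ 10·9 ≡ 4 (mod 43).
x = 290 + 314·4 = 1546.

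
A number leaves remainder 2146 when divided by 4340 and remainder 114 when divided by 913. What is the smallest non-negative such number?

1555866

Write x = 2146 + 4340·k. Then 4340·k ≡ 114 − 2146 ≡ 707 (mod 913).
Need 4340⁻¹ mod 913. Extended Euclid on (913, 688):
913 = 1*688 + 225
688 = 3*225 + 13
225 = 17*13 + 4
13 = 3*4 + 1
4 = 4*1 + 0
Back-substitute:
1 = 13 − 3·4
1 = −3·225 + 52·13
1 = 52·688 − 159·225
1 = −159·913 + 211·688
4340⁻¹ ≡ 211 (mod 913), so k ≡ 211·707 ≡ 358 (mod 913).
x = 2146 + 4340·358 = 1555866.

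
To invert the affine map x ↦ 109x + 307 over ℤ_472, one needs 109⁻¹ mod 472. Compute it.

13

Apply the Euclidean algorithm to 472 and 109:
472 = 4×109 + 36
109 = 3×36 + 1
36 = 36×1 + 0
gcd = 1, so the inverse exists. Back-substitute:
1 = 109 − 3·36
1 = −3·472 + 13·109
So 109·13 ≡ 1 (mod 472).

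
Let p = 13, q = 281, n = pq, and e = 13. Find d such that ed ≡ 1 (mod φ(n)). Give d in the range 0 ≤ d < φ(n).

φ(n) = (p−1)(q−1) = 12·280 = 3360.
Need d with 13·d ≡ 1 (mod 3360). Apply the extended Euclidean algorithm:
3360 = 258*13 + 6
13 = 2*6 + 1
6 = 6*1 + 0
Back-substitute:
1 = 13 − 2·6
1 = −2·3360 + 517·13
So 13·517 ≡ 1 (mod 3360), hence d = 517.

517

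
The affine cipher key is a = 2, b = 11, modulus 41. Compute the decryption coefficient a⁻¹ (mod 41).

Extended Euclidean algorithm:
41 = 20*2 + 1
2 = 2*1 + 0
The gcd is 1. Working backward:
1 = 41 − 20·2
So 2·(-20) ≡ 1 (mod 41), and -20 ≡ 21 (mod 41).

21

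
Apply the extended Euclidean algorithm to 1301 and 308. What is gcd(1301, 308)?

1

Apply Euclid's algorithm to 1301 and 308:
1301 = 4×308 + 69
308 = 4×69 + 32
69 = 2×32 + 5
32 = 6×5 + 2
5 = 2×2 + 1
2 = 2×1 + 0
gcd(1301, 308) = 1.
Express as a combination:
1 = 5 − 2·2
1 = −2·32 + 13·5
1 = 13·69 − 28·32
1 = −28·308 + 125·69
1 = 125·1301 − 528·308
So 1 = (125)·1301 + (-528)·308.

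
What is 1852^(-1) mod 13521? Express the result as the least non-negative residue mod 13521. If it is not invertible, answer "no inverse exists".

Run Euclid on (13521, 1852):
13521 = 7*1852 + 557
1852 = 3*557 + 181
557 = 3*181 + 14
181 = 12*14 + 13
14 = 1*13 + 1
13 = 13*1 + 0
gcd = 1, so the inverse exists. Back-substitute:
1 = 14 − 13
1 = −181 + 13·14
1 = 13·557 − 40·181
1 = −40·1852 + 133·557
1 = 133·13521 − 971·1852
Hence 1852⁻¹ ≡ -971 ≡ 12550 (mod 13521).

12550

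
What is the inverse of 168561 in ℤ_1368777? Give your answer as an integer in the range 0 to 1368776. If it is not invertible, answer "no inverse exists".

no inverse exists

Compute gcd(168561, 1368777):
1368777 = 8·168561 + 20289
168561 = 8·20289 + 6249
20289 = 3·6249 + 1542
6249 = 4·1542 + 81
1542 = 19·81 + 3
81 = 27·3 + 0
gcd(168561, 1368777) = 3 ≠ 1, so 168561 has no multiplicative inverse modulo 1368777.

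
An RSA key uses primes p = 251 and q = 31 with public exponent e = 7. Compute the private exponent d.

φ(n) = (p−1)(q−1) = 250·30 = 7500.
Need d with 7·d ≡ 1 (mod 7500). Apply the extended Euclidean algorithm:
7500 = 1071×7 + 3
7 = 2×3 + 1
3 = 3×1 + 0
Back-substitute:
1 = 7 − 2·3
1 = −2·7500 + 2143·7
So 7·2143 ≡ 1 (mod 7500), hence d = 2143.

2143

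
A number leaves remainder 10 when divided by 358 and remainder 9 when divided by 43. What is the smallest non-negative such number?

1084

Write x = 10 + 358·k. Then 358·k ≡ 9 − 10 ≡ 42 (mod 43).
Need 358⁻¹ mod 43. Extended Euclid on (43, 14):
43 = 3*14 + 1
14 = 14*1 + 0
Back-substitute:
1 = 43 − 3·14
358⁻¹ ≡ 40 (mod 43), so k ≡ 40·42 ≡ 3 (mod 43).
x = 10 + 358·3 = 1084.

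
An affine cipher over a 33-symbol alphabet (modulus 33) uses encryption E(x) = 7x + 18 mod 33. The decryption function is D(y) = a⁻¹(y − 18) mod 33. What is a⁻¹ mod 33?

19

Run Euclid on (33, 7):
33 = 4·7 + 5
7 = 1·5 + 2
5 = 2·2 + 1
2 = 2·1 + 0
The gcd is 1. Working backward:
1 = 5 − 2·2
1 = −2·7 + 3·5
1 = 3·33 − 14·7
Hence 7⁻¹ ≡ -14 ≡ 19 (mod 33).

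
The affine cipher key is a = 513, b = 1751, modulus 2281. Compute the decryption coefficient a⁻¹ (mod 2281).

Apply the Euclidean algorithm to 2281 and 513:
2281 = 4*513 + 229
513 = 2*229 + 55
229 = 4*55 + 9
55 = 6*9 + 1
9 = 9*1 + 0
gcd = 1, so the inverse exists. Back-substitute:
1 = 55 − 6·9
1 = −6·229 + 25·55
1 = 25·513 − 56·229
1 = −56·2281 + 249·513
So 513·249 ≡ 1 (mod 2281).

249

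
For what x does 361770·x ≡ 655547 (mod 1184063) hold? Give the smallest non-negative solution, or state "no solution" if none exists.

First find gcd(361770, 1184063):
1184063 = 3·361770 + 98753
361770 = 3·98753 + 65511
98753 = 1·65511 + 33242
65511 = 1·33242 + 32269
33242 = 1·32269 + 973
32269 = 33·973 + 160
973 = 6·160 + 13
160 = 12·13 + 4
13 = 3·4 + 1
4 = 4·1 + 0
gcd = 1, so a unique solution mod 1184063 exists.
Back-substitute for the Bézout coefficients:
1 = 13 − 3·4
1 = −3·160 + 37·13
1 = 37·973 − 225·160
1 = −225·32269 + 7462·973
1 = 7462·33242 − 7687·32269
1 = −7687·65511 + 15149·33242
1 = 15149·98753 − 22836·65511
1 = −22836·361770 + 83657·98753
1 = 83657·1184063 − 273807·361770
So 361770·(-273807) ≡ 1 (mod 1184063), giving 361770⁻¹ ≡ 910256.
x ≡ 361770⁻¹·655547 ≡ 910256·655547 ≡ 1120867 (mod 1184063).

1120867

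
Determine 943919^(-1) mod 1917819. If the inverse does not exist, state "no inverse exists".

Run Euclid on (1917819, 943919):
1917819 = 2·943919 + 29981
943919 = 31·29981 + 14508
29981 = 2·14508 + 965
14508 = 15·965 + 33
965 = 29·33 + 8
33 = 4·8 + 1
8 = 8·1 + 0
The gcd is 1. Working backward:
1 = 33 − 4·8
1 = −4·965 + 117·33
1 = 117·14508 − 1759·965
1 = −1759·29981 + 3635·14508
1 = 3635·943919 − 114444·29981
1 = −114444·1917819 + 232523·943919
So 943919·232523 ≡ 1 (mod 1917819).

232523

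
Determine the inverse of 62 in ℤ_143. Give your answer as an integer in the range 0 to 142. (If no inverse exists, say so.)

30

Run Euclid on (143, 62):
143 = 2*62 + 19
62 = 3*19 + 5
19 = 3*5 + 4
5 = 1*4 + 1
4 = 4*1 + 0
The gcd is 1. Working backward:
1 = 5 − 4
1 = −19 + 4·5
1 = 4·62 − 13·19
1 = −13·143 + 30·62
So 62·30 ≡ 1 (mod 143).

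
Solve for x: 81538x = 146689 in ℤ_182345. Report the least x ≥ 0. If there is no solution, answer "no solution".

24693

First find gcd(81538, 182345):
182345 = 2×81538 + 19269
81538 = 4×19269 + 4462
19269 = 4×4462 + 1421
4462 = 3×1421 + 199
1421 = 7×199 + 28
199 = 7×28 + 3
28 = 9×3 + 1
3 = 3×1 + 0
gcd = 1, so a unique solution mod 182345 exists.
Back-substitute for the Bézout coefficients:
1 = 28 − 9·3
1 = −9·199 + 64·28
1 = 64·1421 − 457·199
1 = −457·4462 + 1435·1421
1 = 1435·19269 − 6197·4462
1 = −6197·81538 + 26223·19269
1 = 26223·182345 − 58643·81538
So 81538·(-58643) ≡ 1 (mod 182345), giving 81538⁻¹ ≡ 123702.
x ≡ 81538⁻¹·146689 ≡ 123702·146689 ≡ 24693 (mod 182345).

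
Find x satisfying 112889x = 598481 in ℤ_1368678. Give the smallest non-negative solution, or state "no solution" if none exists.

First find gcd(112889, 1368678):
1368678 = 12×112889 + 14010
112889 = 8×14010 + 809
14010 = 17×809 + 257
809 = 3×257 + 38
257 = 6×38 + 29
38 = 1×29 + 9
29 = 3×9 + 2
9 = 4×2 + 1
2 = 2×1 + 0
gcd = 1, so a unique solution mod 1368678 exists.
Back-substitute for the Bézout coefficients:
1 = 9 − 4·2
1 = −4·29 + 13·9
1 = 13·38 − 17·29
1 = −17·257 + 115·38
1 = 115·809 − 362·257
1 = −362·14010 + 6269·809
1 = 6269·112889 − 50514·14010
1 = −50514·1368678 + 612437·112889
So 112889·(612437) ≡ 1 (mod 1368678), giving 112889⁻¹ ≡ 612437.
x ≡ 112889⁻¹·598481 ≡ 612437·598481 ≡ 1308475 (mod 1368678).

1308475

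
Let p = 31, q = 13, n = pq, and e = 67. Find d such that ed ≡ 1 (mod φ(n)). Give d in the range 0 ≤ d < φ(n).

φ(n) = (p−1)(q−1) = 30·12 = 360.
Need d with 67·d ≡ 1 (mod 360). Apply the extended Euclidean algorithm:
360 = 5×67 + 25
67 = 2×25 + 17
25 = 1×17 + 8
17 = 2×8 + 1
8 = 8×1 + 0
Back-substitute:
1 = 17 − 2·8
1 = −2·25 + 3·17
1 = 3·67 − 8·25
1 = −8·360 + 43·67
So 67·43 ≡ 1 (mod 360), hence d = 43.

43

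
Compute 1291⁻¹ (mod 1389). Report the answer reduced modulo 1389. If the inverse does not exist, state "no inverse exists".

gcd(1389, 1291) by repeated division:
1389 = 1*1291 + 98
1291 = 13*98 + 17
98 = 5*17 + 13
17 = 1*13 + 4
13 = 3*4 + 1
4 = 4*1 + 0
The gcd is 1. Working backward:
1 = 13 − 3·4
1 = −3·17 + 4·13
1 = 4·98 − 23·17
1 = −23·1291 + 303·98
1 = 303·1389 − 326·1291
So 1291·(-326) ≡ 1 (mod 1389), and -326 ≡ 1063 (mod 1389).

1063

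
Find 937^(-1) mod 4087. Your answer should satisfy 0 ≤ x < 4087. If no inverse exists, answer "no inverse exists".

Run Euclid on (4087, 937):
4087 = 4·937 + 339
937 = 2·339 + 259
339 = 1·259 + 80
259 = 3·80 + 19
80 = 4·19 + 4
19 = 4·4 + 3
4 = 1·3 + 1
3 = 3·1 + 0
Since gcd(937, 4087) = 1, back-substitute to write 1 as a combination:
1 = 4 − 3
1 = −19 + 5·4
1 = 5·80 − 21·19
1 = −21·259 + 68·80
1 = 68·339 − 89·259
1 = −89·937 + 246·339
1 = 246·4087 − 1073·937
Thus 937·(-1073) ≡ 1 (mod 4087); reducing, -1073 mod 4087 = 3014.

3014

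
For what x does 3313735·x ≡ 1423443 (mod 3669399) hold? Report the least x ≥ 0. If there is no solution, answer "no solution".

328377

First find gcd(3313735, 3669399):
3669399 = 1×3313735 + 355664
3313735 = 9×355664 + 112759
355664 = 3×112759 + 17387
112759 = 6×17387 + 8437
17387 = 2×8437 + 513
8437 = 16×513 + 229
513 = 2×229 + 55
229 = 4×55 + 9
55 = 6×9 + 1
9 = 9×1 + 0
gcd = 1, so a unique solution mod 3669399 exists.
Back-substitute for the Bézout coefficients:
1 = 55 − 6·9
1 = −6·229 + 25·55
1 = 25·513 − 56·229
1 = −56·8437 + 921·513
1 = 921·17387 − 1898·8437
1 = −1898·112759 + 12309·17387
1 = 12309·355664 − 38825·112759
1 = −38825·3313735 + 361734·355664
1 = 361734·3669399 − 400559·3313735
So 3313735·(-400559) ≡ 1 (mod 3669399), giving 3313735⁻¹ ≡ 3268840.
x ≡ 3313735⁻¹·1423443 ≡ 3268840·1423443 ≡ 328377 (mod 3669399).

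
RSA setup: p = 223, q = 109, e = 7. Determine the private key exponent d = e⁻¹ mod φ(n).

20551

φ(n) = (p−1)(q−1) = 222·108 = 23976.
Need d with 7·d ≡ 1 (mod 23976). Apply the extended Euclidean algorithm:
23976 = 3425×7 + 1
7 = 7×1 + 0
Back-substitute:
1 = 23976 − 3425·7
So 7·(-3425) ≡ 1 (mod 23976), hence d ≡ -3425 ≡ 20551 (mod 23976).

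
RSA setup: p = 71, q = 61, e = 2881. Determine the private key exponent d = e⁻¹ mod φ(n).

121

φ(n) = (p−1)(q−1) = 70·60 = 4200.
Need d with 2881·d ≡ 1 (mod 4200). Apply the extended Euclidean algorithm:
4200 = 1×2881 + 1319
2881 = 2×1319 + 243
1319 = 5×243 + 104
243 = 2×104 + 35
104 = 2×35 + 34
35 = 1×34 + 1
34 = 34×1 + 0
Back-substitute:
1 = 35 − 34
1 = −104 + 3·35
1 = 3·243 − 7·104
1 = −7·1319 + 38·243
1 = 38·2881 − 83·1319
1 = −83·4200 + 121·2881
So 2881·121 ≡ 1 (mod 4200), hence d = 121.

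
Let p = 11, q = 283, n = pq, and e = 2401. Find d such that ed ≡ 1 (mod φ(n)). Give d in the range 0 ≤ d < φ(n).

φ(n) = (p−1)(q−1) = 10·282 = 2820.
Need d with 2401·d ≡ 1 (mod 2820). Apply the extended Euclidean algorithm:
2820 = 1×2401 + 419
2401 = 5×419 + 306
419 = 1×306 + 113
306 = 2×113 + 80
113 = 1×80 + 33
80 = 2×33 + 14
33 = 2×14 + 5
14 = 2×5 + 4
5 = 1×4 + 1
4 = 4×1 + 0
Back-substitute:
1 = 5 − 4
1 = −14 + 3·5
1 = 3·33 − 7·14
1 = −7·80 + 17·33
1 = 17·113 − 24·80
1 = −24·306 + 65·113
1 = 65·419 − 89·306
1 = −89·2401 + 510·419
1 = 510·2820 − 599·2401
So 2401·(-599) ≡ 1 (mod 2820), hence d ≡ -599 ≡ 2221 (mod 2820).

2221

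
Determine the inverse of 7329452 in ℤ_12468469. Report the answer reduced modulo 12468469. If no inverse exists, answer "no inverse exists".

Euclidean algorithm on 12468469, 7329452:
12468469 = 1·7329452 + 5139017
7329452 = 1·5139017 + 2190435
5139017 = 2·2190435 + 758147
2190435 = 2·758147 + 674141
758147 = 1·674141 + 84006
674141 = 8·84006 + 2093
84006 = 40·2093 + 286
2093 = 7·286 + 91
286 = 3·91 + 13
91 = 7·13 + 0
Since gcd = 13 > 1, 7329452 is not a unit mod 12468469.

no inverse exists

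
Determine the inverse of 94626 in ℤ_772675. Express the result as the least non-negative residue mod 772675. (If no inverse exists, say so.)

184501

gcd(772675, 94626) by repeated division:
772675 = 8·94626 + 15667
94626 = 6·15667 + 624
15667 = 25·624 + 67
624 = 9·67 + 21
67 = 3·21 + 4
21 = 5·4 + 1
4 = 4·1 + 0
gcd = 1, so the inverse exists. Back-substitute:
1 = 21 − 5·4
1 = −5·67 + 16·21
1 = 16·624 − 149·67
1 = −149·15667 + 3741·624
1 = 3741·94626 − 22595·15667
1 = −22595·772675 + 184501·94626
So 94626·184501 ≡ 1 (mod 772675).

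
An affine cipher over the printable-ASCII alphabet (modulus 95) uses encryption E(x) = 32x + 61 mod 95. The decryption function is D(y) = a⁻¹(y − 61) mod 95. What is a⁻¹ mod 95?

Extended Euclidean algorithm:
95 = 2*32 + 31
32 = 1*31 + 1
31 = 31*1 + 0
The gcd is 1. Working backward:
1 = 32 − 31
1 = −95 + 3·32
So 32·3 ≡ 1 (mod 95).

3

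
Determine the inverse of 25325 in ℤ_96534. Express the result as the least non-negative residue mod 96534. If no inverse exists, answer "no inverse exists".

gcd(96534, 25325) by repeated division:
96534 = 3*25325 + 20559
25325 = 1*20559 + 4766
20559 = 4*4766 + 1495
4766 = 3*1495 + 281
1495 = 5*281 + 90
281 = 3*90 + 11
90 = 8*11 + 2
11 = 5*2 + 1
2 = 2*1 + 0
Since gcd(25325, 96534) = 1, back-substitute to write 1 as a combination:
1 = 11 − 5·2
1 = −5·90 + 41·11
1 = 41·281 − 128·90
1 = −128·1495 + 681·281
1 = 681·4766 − 2171·1495
1 = −2171·20559 + 9365·4766
1 = 9365·25325 − 11536·20559
1 = −11536·96534 + 43973·25325
So 25325·43973 ≡ 1 (mod 96534).

43973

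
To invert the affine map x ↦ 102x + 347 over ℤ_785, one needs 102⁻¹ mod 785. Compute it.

Extended Euclidean algorithm:
785 = 7·102 + 71
102 = 1·71 + 31
71 = 2·31 + 9
31 = 3·9 + 4
9 = 2·4 + 1
4 = 4·1 + 0
The gcd is 1. Working backward:
1 = 9 − 2·4
1 = −2·31 + 7·9
1 = 7·71 − 16·31
1 = −16·102 + 23·71
1 = 23·785 − 177·102
Hence 102⁻¹ ≡ -177 ≡ 608 (mod 785).

608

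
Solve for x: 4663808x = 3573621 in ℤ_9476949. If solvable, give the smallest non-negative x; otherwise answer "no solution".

4896288

First find gcd(4663808, 9476949):
9476949 = 2·4663808 + 149333
4663808 = 31·149333 + 34485
149333 = 4·34485 + 11393
34485 = 3·11393 + 306
11393 = 37·306 + 71
306 = 4·71 + 22
71 = 3·22 + 5
22 = 4·5 + 2
5 = 2·2 + 1
2 = 2·1 + 0
gcd = 1, so a unique solution mod 9476949 exists.
Back-substitute for the Bézout coefficients:
1 = 5 − 2·2
1 = −2·22 + 9·5
1 = 9·71 − 29·22
1 = −29·306 + 125·71
1 = 125·11393 − 4654·306
1 = −4654·34485 + 14087·11393
1 = 14087·149333 − 61002·34485
1 = −61002·4663808 + 1905149·149333
1 = 1905149·9476949 − 3871300·4663808
So 4663808·(-3871300) ≡ 1 (mod 9476949), giving 4663808⁻¹ ≡ 5605649.
x ≡ 4663808⁻¹·3573621 ≡ 5605649·3573621 ≡ 4896288 (mod 9476949).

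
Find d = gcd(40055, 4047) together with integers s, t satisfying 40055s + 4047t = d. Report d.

Euclidean algorithm:
40055 = 9·4047 + 3632
4047 = 1·3632 + 415
3632 = 8·415 + 312
415 = 1·312 + 103
312 = 3·103 + 3
103 = 34·3 + 1
3 = 3·1 + 0
gcd(40055, 4047) = 1.
Express as a combination:
1 = 103 − 34·3
1 = −34·312 + 103·103
1 = 103·415 − 137·312
1 = −137·3632 + 1199·415
1 = 1199·4047 − 1336·3632
1 = −1336·40055 + 13223·4047
So 1 = (-1336)·40055 + (13223)·4047.

1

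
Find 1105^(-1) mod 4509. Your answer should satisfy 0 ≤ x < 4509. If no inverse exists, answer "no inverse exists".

3901

Run Euclid on (4509, 1105):
4509 = 4×1105 + 89
1105 = 12×89 + 37
89 = 2×37 + 15
37 = 2×15 + 7
15 = 2×7 + 1
7 = 7×1 + 0
Since gcd(1105, 4509) = 1, back-substitute to write 1 as a combination:
1 = 15 − 2·7
1 = −2·37 + 5·15
1 = 5·89 − 12·37
1 = −12·1105 + 149·89
1 = 149·4509 − 608·1105
Hence 1105⁻¹ ≡ -608 ≡ 3901 (mod 4509).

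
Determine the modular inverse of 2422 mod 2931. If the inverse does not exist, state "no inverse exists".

Run Euclid on (2931, 2422):
2931 = 1*2422 + 509
2422 = 4*509 + 386
509 = 1*386 + 123
386 = 3*123 + 17
123 = 7*17 + 4
17 = 4*4 + 1
4 = 4*1 + 0
gcd = 1, so the inverse exists. Back-substitute:
1 = 17 − 4·4
1 = −4·123 + 29·17
1 = 29·386 − 91·123
1 = −91·509 + 120·386
1 = 120·2422 − 571·509
1 = −571·2931 + 691·2422
So 2422·691 ≡ 1 (mod 2931).

691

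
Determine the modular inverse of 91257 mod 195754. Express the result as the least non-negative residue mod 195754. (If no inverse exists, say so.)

96295

gcd(195754, 91257) by repeated division:
195754 = 2×91257 + 13240
91257 = 6×13240 + 11817
13240 = 1×11817 + 1423
11817 = 8×1423 + 433
1423 = 3×433 + 124
433 = 3×124 + 61
124 = 2×61 + 2
61 = 30×2 + 1
2 = 2×1 + 0
gcd = 1, so the inverse exists. Back-substitute:
1 = 61 − 30·2
1 = −30·124 + 61·61
1 = 61·433 − 213·124
1 = −213·1423 + 700·433
1 = 700·11817 − 5813·1423
1 = −5813·13240 + 6513·11817
1 = 6513·91257 − 44891·13240
1 = −44891·195754 + 96295·91257
So 91257·96295 ≡ 1 (mod 195754).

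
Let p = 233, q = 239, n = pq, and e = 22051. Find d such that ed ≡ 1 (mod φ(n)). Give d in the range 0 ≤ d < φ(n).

34315

φ(n) = (p−1)(q−1) = 232·238 = 55216.
Need d with 22051·d ≡ 1 (mod 55216). Apply the extended Euclidean algorithm:
55216 = 2·22051 + 11114
22051 = 1·11114 + 10937
11114 = 1·10937 + 177
10937 = 61·177 + 140
177 = 1·140 + 37
140 = 3·37 + 29
37 = 1·29 + 8
29 = 3·8 + 5
8 = 1·5 + 3
5 = 1·3 + 2
3 = 1·2 + 1
2 = 2·1 + 0
Back-substitute:
1 = 3 − 2
1 = −5 + 2·3
1 = 2·8 − 3·5
1 = −3·29 + 11·8
1 = 11·37 − 14·29
1 = −14·140 + 53·37
1 = 53·177 − 67·140
1 = −67·10937 + 4140·177
1 = 4140·11114 − 4207·10937
1 = −4207·22051 + 8347·11114
1 = 8347·55216 − 20901·22051
So 22051·(-20901) ≡ 1 (mod 55216), hence d ≡ -20901 ≡ 34315 (mod 55216).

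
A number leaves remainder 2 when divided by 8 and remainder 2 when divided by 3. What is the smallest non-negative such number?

Write x = 2 + 8·k. Then 8·k ≡ 2 − 2 ≡ 0 (mod 3).
Need 8⁻¹ mod 3. Extended Euclid on (3, 2):
3 = 1×2 + 1
2 = 2×1 + 0
Back-substitute:
1 = 3 − 2
8⁻¹ ≡ 2 (mod 3), so k ≡ 2·0 ≡ 0 (mod 3).
x = 2 + 8·0 = 2.

2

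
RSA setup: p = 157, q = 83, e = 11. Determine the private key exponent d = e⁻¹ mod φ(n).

1163

φ(n) = (p−1)(q−1) = 156·82 = 12792.
Need d with 11·d ≡ 1 (mod 12792). Apply the extended Euclidean algorithm:
12792 = 1162×11 + 10
11 = 1×10 + 1
10 = 10×1 + 0
Back-substitute:
1 = 11 − 10
1 = −12792 + 1163·11
So 11·1163 ≡ 1 (mod 12792), hence d = 1163.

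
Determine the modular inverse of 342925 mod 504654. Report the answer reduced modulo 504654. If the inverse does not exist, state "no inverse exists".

295399

gcd(504654, 342925) by repeated division:
504654 = 1*342925 + 161729
342925 = 2*161729 + 19467
161729 = 8*19467 + 5993
19467 = 3*5993 + 1488
5993 = 4*1488 + 41
1488 = 36*41 + 12
41 = 3*12 + 5
12 = 2*5 + 2
5 = 2*2 + 1
2 = 2*1 + 0
The gcd is 1. Working backward:
1 = 5 − 2·2
1 = −2·12 + 5·5
1 = 5·41 − 17·12
1 = −17·1488 + 617·41
1 = 617·5993 − 2485·1488
1 = −2485·19467 + 8072·5993
1 = 8072·161729 − 67061·19467
1 = −67061·342925 + 142194·161729
1 = 142194·504654 − 209255·342925
Thus 342925·(-209255) ≡ 1 (mod 504654); reducing, -209255 mod 504654 = 295399.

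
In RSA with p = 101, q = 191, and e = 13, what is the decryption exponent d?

16077

φ(n) = (p−1)(q−1) = 100·190 = 19000.
Need d with 13·d ≡ 1 (mod 19000). Apply the extended Euclidean algorithm:
19000 = 1461·13 + 7
13 = 1·7 + 6
7 = 1·6 + 1
6 = 6·1 + 0
Back-substitute:
1 = 7 − 6
1 = −13 + 2·7
1 = 2·19000 − 2923·13
So 13·(-2923) ≡ 1 (mod 19000), hence d ≡ -2923 ≡ 16077 (mod 19000).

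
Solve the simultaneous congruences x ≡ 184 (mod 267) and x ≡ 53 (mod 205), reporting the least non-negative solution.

28753

Write x = 184 + 267·k. Then 267·k ≡ 53 − 184 ≡ 74 (mod 205).
Need 267⁻¹ mod 205. Extended Euclid on (205, 62):
205 = 3*62 + 19
62 = 3*19 + 5
19 = 3*5 + 4
5 = 1*4 + 1
4 = 4*1 + 0
Back-substitute:
1 = 5 − 4
1 = −19 + 4·5
1 = 4·62 − 13·19
1 = −13·205 + 43·62
267⁻¹ ≡ 43 (mod 205), so k ≡ 43·74 ≡ 107 (mod 205).
x = 184 + 267·107 = 28753.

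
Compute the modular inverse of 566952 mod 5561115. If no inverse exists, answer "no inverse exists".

no inverse exists

Euclidean algorithm on 5561115, 566952:
5561115 = 9×566952 + 458547
566952 = 1×458547 + 108405
458547 = 4×108405 + 24927
108405 = 4×24927 + 8697
24927 = 2×8697 + 7533
8697 = 1×7533 + 1164
7533 = 6×1164 + 549
1164 = 2×549 + 66
549 = 8×66 + 21
66 = 3×21 + 3
21 = 7×3 + 0
gcd(566952, 5561115) = 3 ≠ 1, so 566952 has no multiplicative inverse modulo 5561115.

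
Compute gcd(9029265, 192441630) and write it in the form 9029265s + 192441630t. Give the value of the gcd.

Apply Euclid's algorithm to 192441630 and 9029265:
192441630 = 21*9029265 + 2827065
9029265 = 3*2827065 + 548070
2827065 = 5*548070 + 86715
548070 = 6*86715 + 27780
86715 = 3*27780 + 3375
27780 = 8*3375 + 780
3375 = 4*780 + 255
780 = 3*255 + 15
255 = 17*15 + 0
gcd(9029265, 192441630) = 15.
Working backward:
15 = 780 − 3·255
15 = −3·3375 + 13·780
15 = 13·27780 − 107·3375
15 = −107·86715 + 334·27780
15 = 334·548070 − 2111·86715
15 = −2111·2827065 + 10889·548070
15 = 10889·9029265 − 34778·2827065
15 = −34778·192441630 + 741227·9029265
So 15 = (-34778)·192441630 + (741227)·9029265.

15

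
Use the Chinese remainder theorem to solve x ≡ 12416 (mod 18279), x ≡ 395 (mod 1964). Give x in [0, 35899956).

Write x = 12416 + 18279·k. Then 18279·k ≡ 395 − 12416 ≡ 1727 (mod 1964).
Need 18279⁻¹ mod 1964. Extended Euclid on (1964, 603):
1964 = 3·603 + 155
603 = 3·155 + 138
155 = 1·138 + 17
138 = 8·17 + 2
17 = 8·2 + 1
2 = 2·1 + 0
Back-substitute:
1 = 17 − 8·2
1 = −8·138 + 65·17
1 = 65·155 − 73·138
1 = −73·603 + 284·155
1 = 284·1964 − 925·603
18279⁻¹ ≡ 1039 (mod 1964), so k ≡ 1039·1727 ≡ 1221 (mod 1964).
x = 12416 + 18279·1221 = 22331075.

22331075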